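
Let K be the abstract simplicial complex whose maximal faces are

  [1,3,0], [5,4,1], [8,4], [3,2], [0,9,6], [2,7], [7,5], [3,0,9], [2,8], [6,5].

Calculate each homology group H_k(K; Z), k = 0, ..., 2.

H_0 ≅ Z,  H_1 ≅ Z^3,  H_2 = 0.

We work with the vertex ordering 0 < 1 < 2 < 3 < 4 < 5 < 6 < 7 < 8 < 9. The simplices of K, each written with vertices in increasing order, are:

  0-simplices (10): [0], [1], [2], [3], [4], [5], [6], [7], [8], [9]
  1-simplices (16): [0,1], [0,3], [0,6], [0,9], [1,3], [1,4], [1,5], [2,3], [2,7], [2,8], [3,9], [4,5], [4,8], [5,6], [5,7], [6,9]
  2-simplices (4): [0,1,3], [0,3,9], [0,6,9], [1,4,5]

so the chain groups are C_0 ≅ Z^10, C_1 ≅ Z^16, C_2 ≅ Z^4.

Boundary ∂_1: C_1 → C_0 is given by ∂[p,q] = [q] − [p]. For instance
  ∂[6,9] = [9] − [6].
This gives a 10×16 integer matrix of rank 9; reducing to Smith normal form yields diagonal entries (1,1,1,1,1,1,1,1,1).

Boundary ∂_2: C_2 → C_1 acts by ∂[p,q,r] = [q,r] − [p,r] + [p,q]. For instance
  ∂[1,4,5] = [4,5] − [1,5] + [1,4],
  ∂[0,3,9] = [3,9] − [0,9] + [0,3].
The 16×4 boundary matrix has rank 4 and Smith normal form diag(1,1,1,1).

From H_k ≅ ker(∂_k) / im(∂_{k+1}) we obtain:

  H_0: rank C_0 − rank ∂_1 = 10 − 9 = 1, and the invariant factors of ∂_1 are all 1, so H_0 ≅ Z.
  H_1: rank ker ∂_1 − rank ∂_2 = (16 − 9) − 4 = 3, and the invariant factors of ∂_2 are all 1, so H_1 ≅ Z^3.
  H_2: rank ker ∂_2 − rank ∂_3 = (4 − 4) − 0 = 0, and there is no ∂_3, so H_2 ≅ 0.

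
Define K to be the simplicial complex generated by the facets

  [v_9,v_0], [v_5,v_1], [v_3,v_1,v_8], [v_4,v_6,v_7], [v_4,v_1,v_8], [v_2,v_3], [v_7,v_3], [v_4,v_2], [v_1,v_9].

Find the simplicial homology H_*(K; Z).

Take the total order v_0 < v_1 < v_2 < v_3 < v_4 < v_5 < v_6 < v_7 < v_8 < v_9 on the vertex set. Then K (dimension 2) consists of the simplices:

  0-simplices (10): [v_0], [v_1], [v_2], [v_3], [v_4], [v_5], [v_6], [v_7], [v_8], [v_9]
  1-simplices (14): [v_0,v_9], [v_1,v_3], [v_1,v_4], [v_1,v_5], [v_1,v_8], [v_1,v_9], [v_2,v_3], [v_2,v_4], [v_3,v_7], [v_3,v_8], [v_4,v_6], [v_4,v_7], [v_4,v_8], [v_6,v_7]
  2-simplices (3): [v_1,v_3,v_8], [v_1,v_4,v_8], [v_4,v_6,v_7]

so the chain groups are C_0 ≅ Z^10, C_1 ≅ Z^14, C_2 ≅ Z^3.

∂_1: C_1 → C_0 sends each edge [p,q] (with p < q) to q − p. For instance
  ∂[v_4,v_8] = [v_8] − [v_4].
As a 10×14 matrix over Z this has rank 9, with invariant factors (1,1,1,1,1,1,1,1,1).

∂_2: C_2 → C_1 maps a triangle to the signed sum of its edges. For instance
  ∂[v_4,v_6,v_7] = [v_6,v_7] − [v_4,v_7] + [v_4,v_6],
  ∂[v_1,v_4,v_8] = [v_4,v_8] − [v_1,v_8] + [v_1,v_4].
The resulting 14×3 matrix has rank 3, and its Smith normal form has invariant factors (1,1,1).

Now H_k = ker ∂_k / im ∂_{k+1}, so:

  H_0: rank C_0 − rank ∂_1 = 10 − 9 = 1, and the invariant factors of ∂_1 are all 1, so H_0 = Z.
  H_1: rank ker ∂_1 − rank ∂_2 = (14 − 9) − 3 = 2, and the invariant factors of ∂_2 are all 1, so H_1 = Z^2.
  H_2: rank ker ∂_2 − rank ∂_3 = (3 − 3) − 0 = 0, and there is no ∂_3, so H_2 = 0.

H_0 = Z,  H_1 = Z^2,  H_2 = 0.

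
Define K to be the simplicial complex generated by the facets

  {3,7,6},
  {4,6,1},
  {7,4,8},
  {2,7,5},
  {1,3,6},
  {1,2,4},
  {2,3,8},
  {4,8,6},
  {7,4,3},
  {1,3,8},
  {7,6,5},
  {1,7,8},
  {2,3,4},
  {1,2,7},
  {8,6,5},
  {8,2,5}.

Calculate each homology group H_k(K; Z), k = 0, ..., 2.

K has 8 vertices, 24 edges, 16 triangles.
rank ∂_0 = 0, rank ∂_1 = 7 ⇒ b_0 = 8 − 0 − 7 = 1; all invariant factors of ∂_1 are 1 so no torsion. So H_0 = Z.
rank ∂_1 = 7, rank ∂_2 = 15 ⇒ b_1 = 24 − 7 − 15 = 2; all invariant factors of ∂_2 are 1 so no torsion. So H_1 = Z^2.
rank ∂_2 = 15, rank ∂_3 = 0 ⇒ b_2 = 16 − 15 − 0 = 1. So H_2 = Z.

H_0 ≅ Z,  H_1 ≅ Z^2,  H_2 ≅ Z.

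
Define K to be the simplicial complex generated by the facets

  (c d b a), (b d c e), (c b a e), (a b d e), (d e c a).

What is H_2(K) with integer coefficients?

H_2 = 0.

We work with the vertex ordering a < b < c < d < e. The simplices of K, each written with vertices in increasing order, are:

  0-simplices (5): a, b, c, d, e
  1-simplices (10): ab, ac, ad, ae, bc, bd, be, cd, ce, de
  2-simplices (10): abc, abd, abe, acd, ace, ade, bcd, bce, bde, cde
  3-simplices (5): abcd, abce, abde, acde, bcde

so the chain groups are C_0 ≅ Z^5, C_1 ≅ Z^10, C_2 ≅ Z^10, C_3 ≅ Z^5.

Boundary ∂_1: C_1 → C_0 is given by ∂[p,q] = [q] − [p].
The resulting 5×10 matrix has rank 4, and its Smith normal form has invariant factors (1,1,1,1).

∂_2: C_2 → C_1 acts by ∂[p,q,r] = [q,r] − [p,r] + [p,q]. For instance
  ∂cde = de − ce + cd,
  ∂abe = be − ae + ab.
The resulting 10×10 matrix has rank 6, and its Smith normal form has invariant factors (1,1,1,1,1,1).

Boundary ∂_3: C_3 → C_2 sends each 3-simplex σ to the alternating sum Σ_i (−1)^i (σ with its i-th vertex removed). For instance
  ∂abde = bde − ade + abe − abd,
  ∂abcd = bcd − acd + abd − abc.
As a 10×5 matrix over Z this has rank 4, with invariant factors (1,1,1,1).

Computing H_k = (kernel of ∂_k) / (image of ∂_{k+1}):

  H_2: rank ker ∂_2 − rank ∂_3 = (10 − 6) − 4 = 0, and the invariant factors of ∂_3 are all 1, so H_2 = 0.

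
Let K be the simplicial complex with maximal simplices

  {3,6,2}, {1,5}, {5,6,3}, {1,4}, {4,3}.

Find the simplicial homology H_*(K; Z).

Fix the vertex order 1 < 2 < 3 < 4 < 5 < 6 and write every simplex with vertices in increasing order. Then dim K = 2 and the simplices of K are:

  0-simplices (6): [1], [2], [3], [4], [5], [6]
  1-simplices (8): [1,4], [1,5], [2,3], [2,6], [3,4], [3,5], [3,6], [5,6]
  2-simplices (2): [2,3,6], [3,5,6]

Hence C_0 ≅ Z^6, C_1 ≅ Z^8, C_2 ≅ Z^2.

Boundary ∂_1: C_1 → C_0 maps an edge to its endpoints' difference, ∂[p,q] = q − p.
The resulting 6×8 matrix has rank 5, and its Smith normal form has invariant factors (1,1,1,1,1).

The boundary map ∂_2: C_2 → C_1 acts by ∂[p,q,r] = [q,r] − [p,r] + [p,q]. For instance
  ∂[3,5,6] = [5,6] − [3,6] + [3,5],
  ∂[2,3,6] = [3,6] − [2,6] + [2,3].
The resulting 8×2 matrix has rank 2, and its Smith normal form has invariant factors (1,1).

Computing H_k = (kernel of ∂_k) / (image of ∂_{k+1}):

  H_0: rank C_0 − rank ∂_1 = 6 − 5 = 1, and the invariant factors of ∂_1 are all 1, so H_0 ≅ Z.
  H_1: rank ker ∂_1 − rank ∂_2 = (8 − 5) − 2 = 1, and the invariant factors of ∂_2 are all 1, so H_1 ≅ Z.
  H_2: rank ker ∂_2 − rank ∂_3 = (2 − 2) − 0 = 0, and there is no ∂_3, so H_2 ≅ 0.

H_0 ≅ Z,  H_1 ≅ Z,  H_2 = 0.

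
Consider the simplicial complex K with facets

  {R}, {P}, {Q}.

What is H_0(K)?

We work with the vertex ordering P < Q < R. The simplices of K, each written with vertices in increasing order, are:

  0-simplices (3): P, Q, R

giving chain groups C_0 ≅ Z^3.

Reading off H_k = ker ∂_k / im ∂_{k+1}:

  H_0: rank C_0 − rank ∂_1 = 3 − 0 = 3, and there is no ∂_1, so H_0 = Z^3.

(K is a triangulation of a set of 3 points.)

H_0 = Z^3.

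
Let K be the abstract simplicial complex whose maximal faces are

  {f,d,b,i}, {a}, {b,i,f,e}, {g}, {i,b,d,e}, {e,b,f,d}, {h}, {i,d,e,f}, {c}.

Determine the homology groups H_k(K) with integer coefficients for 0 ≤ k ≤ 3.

Take the total order a < b < c < d < e < f < g < h < i on the vertex set. Then K (dimension 3) consists of the simplices:

  0-simplices (9): a, b, c, d, e, f, g, h, i
  1-simplices (10): bd, be, bf, bi, de, df, di, ef, ei, fi
  2-simplices (10): bde, bdf, bdi, bef, bei, bfi, def, dei, dfi, efi
  3-simplices (5): bdef, bdei, bdfi, befi, defi

giving chain groups C_0 ≅ Z^9, C_1 ≅ Z^10, C_2 ≅ Z^10, C_3 ≅ Z^5.

The boundary map ∂_1: C_1 → C_0 maps an edge to its endpoints' difference, ∂[p,q] = q − p. For instance
  ∂be = e − b.
The resulting 9×10 matrix has rank 4, and its Smith normal form has invariant factors (1,1,1,1).

Boundary ∂_2: C_2 → C_1 maps a triangle to the signed sum of its edges. For instance
  ∂dfi = fi − di + df,
  ∂bef = ef − bf + be.
As a 10×10 matrix over Z this has rank 6, with invariant factors (1,1,1,1,1,1).

The boundary map ∂_3: C_3 → C_2 sends each 3-simplex σ to the alternating sum Σ_i (−1)^i (σ with its i-th vertex removed). For instance
  ∂befi = efi − bfi + bei − bef,
  ∂bdfi = dfi − bfi + bdi − bdf.
The resulting 10×5 matrix has rank 4, and its Smith normal form has invariant factors (1,1,1,1).

Computing H_k = (kernel of ∂_k) / (image of ∂_{k+1}):

  H_0: rank C_0 − rank ∂_1 = 9 − 4 = 5, and the invariant factors of ∂_1 are all 1, so H_0 = Z^5.
  H_1: rank ker ∂_1 − rank ∂_2 = (10 − 4) − 6 = 0, and the invariant factors of ∂_2 are all 1, so H_1 = 0.
  H_2: rank ker ∂_2 − rank ∂_3 = (10 − 6) − 4 = 0, and the invariant factors of ∂_3 are all 1, so H_2 = 0.
  H_3: rank ker ∂_3 − rank ∂_4 = (5 − 4) − 0 = 1, and there is no ∂_4, so H_3 = Z.

H_0 = Z^5,  H_1 = 0,  H_2 = 0,  H_3 = Z.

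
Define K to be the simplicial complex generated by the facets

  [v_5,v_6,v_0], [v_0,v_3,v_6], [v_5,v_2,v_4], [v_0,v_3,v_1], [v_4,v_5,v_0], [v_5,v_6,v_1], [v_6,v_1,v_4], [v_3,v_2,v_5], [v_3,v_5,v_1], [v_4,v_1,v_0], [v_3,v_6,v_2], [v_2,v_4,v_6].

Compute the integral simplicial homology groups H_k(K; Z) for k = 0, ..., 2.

Take the total order v_0 < v_1 < v_2 < v_3 < v_4 < v_5 < v_6 on the vertex set. Then K (dimension 2) consists of the simplices:

  0-simplices (7): [v_0], [v_1], [v_2], [v_3], [v_4], [v_5], [v_6]
  1-simplices (18): (18 of them)
  2-simplices (12): (12 of them)

giving chain groups C_0 ≅ Z^7, C_1 ≅ Z^18, C_2 ≅ Z^12.

∂_1: C_1 → C_0 sends each edge [p,q] (with p < q) to q − p. For instance
  ∂[v_3,v_5] = [v_5] − [v_3].
The 7×18 boundary matrix has rank 6 and Smith normal form diag(1,1,1,1,1,1).

Boundary ∂_2: C_2 → C_1 maps a triangle to the signed sum of its edges. For instance
  ∂[v_0,v_1,v_3] = [v_1,v_3] − [v_0,v_3] + [v_0,v_1],
  ∂[v_2,v_3,v_5] = [v_3,v_5] − [v_2,v_5] + [v_2,v_3].
The resulting 18×12 matrix has rank 12, and its Smith normal form has invariant factors (1,1,1,1,1,1,1,1,1,1,1,2).

Computing H_k = (kernel of ∂_k) / (image of ∂_{k+1}):

  H_0: rank C_0 − rank ∂_1 = 7 − 6 = 1, and the invariant factors of ∂_1 are all 1, so H_0 ≅ Z.
  H_1: rank ker ∂_1 − rank ∂_2 = (18 − 6) − 12 = 0, and ∂_2 has invariant factor 2 > 1, so H_1 ≅ Z/2.
  H_2: rank ker ∂_2 − rank ∂_3 = (12 − 12) − 0 = 0, and there is no ∂_3, so H_2 ≅ 0.

As a check, the Euler characteristic is 7 − 18 + 12 = 1, which agrees with 1 − 0 + 0 = 1.

H_0 = Z,  H_1 = Z/2,  H_2 = 0.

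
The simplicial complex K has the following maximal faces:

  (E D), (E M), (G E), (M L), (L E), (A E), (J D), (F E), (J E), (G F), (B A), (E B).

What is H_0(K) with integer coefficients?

Fix the vertex order A < B < D < E < F < G < J < L < M and write every simplex with vertices in increasing order. Then dim K = 1 and the simplices of K are:

  0-simplices (9): A, B, D, E, F, G, J, L, M
  1-simplices (12): AB, AE, BE, DE, DJ, EF, EG, EJ, EL, EM, FG, LM

giving chain groups C_0 ≅ Z^9, C_1 ≅ Z^12.

The boundary map ∂_1: C_1 → C_0 sends each edge [p,q] (with p < q) to q − p.
As a 9×12 matrix over Z this has rank 8, with invariant factors (1,1,1,1,1,1,1,1).

Now H_k = ker ∂_k / im ∂_{k+1}, so:

  H_0: rank C_0 − rank ∂_1 = 9 − 8 = 1, and the invariant factors of ∂_1 are all 1, so H_0 = Z.

(K is a triangulation of a wedge of 4 circles.)

H_0 ≅ Z.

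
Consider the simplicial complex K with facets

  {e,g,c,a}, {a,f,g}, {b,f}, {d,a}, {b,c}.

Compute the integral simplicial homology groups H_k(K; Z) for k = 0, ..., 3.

We work with the vertex ordering a < b < c < d < e < f < g. The simplices of K, each written with vertices in increasing order, are:

  0-simplices (7): a, b, c, d, e, f, g
  1-simplices (11): ac, ad, ae, af, ag, bc, bf, ce, cg, eg, fg
  2-simplices (5): ace, acg, aeg, afg, ceg
  3-simplices (1): aceg

giving chain groups C_0 ≅ Z^7, C_1 ≅ Z^11, C_2 ≅ Z^5, C_3 ≅ Z^1.

Boundary ∂_1: C_1 → C_0 sends each edge [p,q] (with p < q) to q − p. For instance
  ∂fg = g − f.
The resulting 7×11 matrix has rank 6, and its Smith normal form has invariant factors (1,1,1,1,1,1).

The boundary map ∂_2: C_2 → C_1 sends each 2-simplex [p,q,r] to [q,r] − [p,r] + [p,q]. For instance
  ∂acg = cg − ag + ac,
  ∂afg = fg − ag + af.
As a 11×5 matrix over Z this has rank 4, with invariant factors (1,1,1,1).

The boundary map ∂_3: C_3 → C_2 sends each 3-simplex σ to the alternating sum Σ_i (−1)^i (σ with its i-th vertex removed). For instance
  ∂aceg = ceg − aeg + acg − ace.
This gives a 5×1 integer matrix of rank 1; reducing to Smith normal form yields diagonal entries (1).

Reading off H_k = ker ∂_k / im ∂_{k+1}:

  H_0: rank C_0 − rank ∂_1 = 7 − 6 = 1, and the invariant factors of ∂_1 are all 1, so H_0 = Z.
  H_1: rank ker ∂_1 − rank ∂_2 = (11 − 6) − 4 = 1, and the invariant factors of ∂_2 are all 1, so H_1 = Z.
  H_2: rank ker ∂_2 − rank ∂_3 = (5 − 4) − 1 = 0, and the invariant factors of ∂_3 are all 1, so H_2 = 0.
  H_3: rank ker ∂_3 − rank ∂_4 = (1 − 1) − 0 = 0, and there is no ∂_4, so H_3 = 0.

H_0 = Z,  H_1 = Z,  H_2 = 0,  H_3 = 0.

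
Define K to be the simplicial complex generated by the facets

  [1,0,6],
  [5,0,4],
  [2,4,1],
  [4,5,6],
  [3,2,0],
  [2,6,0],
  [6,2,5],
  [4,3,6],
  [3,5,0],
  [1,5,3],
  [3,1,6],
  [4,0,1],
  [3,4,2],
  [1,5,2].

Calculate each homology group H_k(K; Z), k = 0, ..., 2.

Fix the vertex order 0 < 1 < 2 < 3 < 4 < 5 < 6 and write every simplex with vertices in increasing order. Then dim K = 2 and the simplices of K are:

  0-simplices (7): [0], [1], [2], [3], [4], [5], [6]
  1-simplices (21): [0,1], [0,2], [0,3], [0,4], [0,5], [0,6], [1,2], [1,3], [1,4], [1,5], [1,6], [2,3], [2,4], [2,5], [2,6], [3,4], [3,5], [3,6], [4,5], [4,6], [5,6]
  2-simplices (14): [0,1,4], [0,1,6], [0,2,3], [0,2,6], [0,3,5], [0,4,5], [1,2,4], [1,2,5], [1,3,5], [1,3,6], [2,3,4], [2,5,6], [3,4,6], [4,5,6]

so the chain groups are C_0 ≅ Z^7, C_1 ≅ Z^21, C_2 ≅ Z^14.

The boundary map ∂_1: C_1 → C_0 sends each edge [p,q] (with p < q) to q − p. For instance
  ∂[1,6] = [6] − [1].
This gives a 7×21 integer matrix of rank 6; reducing to Smith normal form yields diagonal entries (1,1,1,1,1,1).

Boundary ∂_2: C_2 → C_1 sends each 2-simplex [p,q,r] to [q,r] − [p,r] + [p,q]. For instance
  ∂[0,4,5] = [4,5] − [0,5] + [0,4],
  ∂[0,3,5] = [3,5] − [0,5] + [0,3].
The 21×14 boundary matrix has rank 13 and Smith normal form diag(1,1,1,1,1,1,1,1,1,1,1,1,1).

From H_k ≅ ker(∂_k) / im(∂_{k+1}) we obtain:

  H_0: rank C_0 − rank ∂_1 = 7 − 6 = 1, and the invariant factors of ∂_1 are all 1, so H_0 ≅ Z.
  H_1: rank ker ∂_1 − rank ∂_2 = (21 − 6) − 13 = 2, and the invariant factors of ∂_2 are all 1, so H_1 ≅ Z^2.
  H_2: rank ker ∂_2 − rank ∂_3 = (14 − 13) − 0 = 1, and there is no ∂_3, so H_2 ≅ Z.

H_0 ≅ Z,  H_1 ≅ Z^2,  H_2 ≅ Z.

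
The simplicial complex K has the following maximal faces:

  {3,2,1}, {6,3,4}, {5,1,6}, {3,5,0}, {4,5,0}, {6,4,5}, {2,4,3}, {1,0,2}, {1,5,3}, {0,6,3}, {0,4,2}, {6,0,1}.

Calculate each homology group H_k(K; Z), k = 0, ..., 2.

K has 7 vertices, 18 edges, 12 triangles.
rank ∂_0 = 0, rank ∂_1 = 6 ⇒ b_0 = 7 − 0 − 6 = 1; all invariant factors of ∂_1 are 1 so no torsion. So H_0 ≅ Z.
rank ∂_1 = 6, rank ∂_2 = 12 ⇒ b_1 = 18 − 6 − 12 = 0; ∂_2 has invariant factor(s) [2] giving torsion. So H_1 ≅ Z/2Z.
rank ∂_2 = 12, rank ∂_3 = 0 ⇒ b_2 = 12 − 12 − 0 = 0. So H_2 ≅ 0.

H_0 ≅ Z,  H_1 ≅ Z/2Z,  H_2 = 0.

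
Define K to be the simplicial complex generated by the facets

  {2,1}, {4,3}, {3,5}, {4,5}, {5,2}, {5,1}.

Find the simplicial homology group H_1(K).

H_1 ≅ Z^2.

We work with the vertex ordering 1 < 2 < 3 < 4 < 5. The simplices of K, each written with vertices in increasing order, are:

  0-simplices (5): [1], [2], [3], [4], [5]
  1-simplices (6): [1,2], [1,5], [2,5], [3,4], [3,5], [4,5]

Hence C_0 ≅ Z^5, C_1 ≅ Z^6.

The boundary map ∂_1: C_1 → C_0 is given by ∂[p,q] = [q] − [p].
This gives a 5×6 integer matrix of rank 4; reducing to Smith normal form yields diagonal entries (1,1,1,1).

Computing H_k = (kernel of ∂_k) / (image of ∂_{k+1}):

  H_1: rank ker ∂_1 − rank ∂_2 = (6 − 4) − 0 = 2, and there is no ∂_2, so H_1 = Z^2.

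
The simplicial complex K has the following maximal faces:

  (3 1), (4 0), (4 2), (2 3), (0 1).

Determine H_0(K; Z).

H_0 = Z.

Take the total order 0 < 1 < 2 < 3 < 4 on the vertex set. Then K (dimension 1) consists of the simplices:

  0-simplices (5): [0], [1], [2], [3], [4]
  1-simplices (5): [0,1], [0,4], [1,3], [2,3], [2,4]

Hence C_0 ≅ Z^5, C_1 ≅ Z^5.

∂_1: C_1 → C_0 is given by ∂[p,q] = [q] − [p]. For instance
  ∂[0,1] = [1] − [0].
As a 5×5 matrix over Z this has rank 4, with invariant factors (1,1,1,1).

From H_k ≅ ker(∂_k) / im(∂_{k+1}) we obtain:

  H_0: rank C_0 − rank ∂_1 = 5 − 4 = 1, and the invariant factors of ∂_1 are all 1, so H_0 ≅ Z.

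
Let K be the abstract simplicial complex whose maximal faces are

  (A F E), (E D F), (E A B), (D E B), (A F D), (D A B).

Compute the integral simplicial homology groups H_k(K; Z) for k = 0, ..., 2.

Fix the vertex order A < B < D < E < F and write every simplex with vertices in increasing order. Then dim K = 2 and the simplices of K are:

  0-simplices (5): A, B, D, E, F
  1-simplices (9): AB, AD, AE, AF, BD, BE, DE, DF, EF
  2-simplices (6): ABD, ABE, ADF, AEF, BDE, DEF

so the chain groups are C_0 ≅ Z^5, C_1 ≅ Z^9, C_2 ≅ Z^6.

Boundary ∂_1: C_1 → C_0 sends each edge [p,q] (with p < q) to q − p. For instance
  ∂BD = D − B.
The resulting 5×9 matrix has rank 4, and its Smith normal form has invariant factors (1,1,1,1).

Boundary ∂_2: C_2 → C_1 maps a triangle to the signed sum of its edges. For instance
  ∂BDE = DE − BE + BD,
  ∂ABD = BD − AD + AB.
The resulting 9×6 matrix has rank 5, and its Smith normal form has invariant factors (1,1,1,1,1).

Computing H_k = (kernel of ∂_k) / (image of ∂_{k+1}):

  H_0: rank C_0 − rank ∂_1 = 5 − 4 = 1, and the invariant factors of ∂_1 are all 1, so H_0 ≅ Z.
  H_1: rank ker ∂_1 − rank ∂_2 = (9 − 4) − 5 = 0, and the invariant factors of ∂_2 are all 1, so H_1 ≅ 0.
  H_2: rank ker ∂_2 − rank ∂_3 = (6 − 5) − 0 = 1, and there is no ∂_3, so H_2 ≅ Z.

(K is a triangulation of the 2-sphere S^2.)

H_0 ≅ Z,  H_1 = 0,  H_2 ≅ Z.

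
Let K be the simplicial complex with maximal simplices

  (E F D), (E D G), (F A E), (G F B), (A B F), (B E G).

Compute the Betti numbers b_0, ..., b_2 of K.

b_0 = 1, b_1 = 1, b_2 = 0.

We work with the vertex ordering A < B < D < E < F < G. The simplices of K, each written with vertices in increasing order, are:

  0-simplices (6): A, B, D, E, F, G
  1-simplices (12): AB, AE, AF, BE, BF, BG, DE, DF, DG, EF, EG, FG
  2-simplices (6): ABF, AEF, BEG, BFG, DEF, DEG

so the chain groups are C_0 ≅ Z^6, C_1 ≅ Z^12, C_2 ≅ Z^6.

Boundary ∂_1: C_1 → C_0 maps an edge to its endpoints' difference, ∂[p,q] = q − p. For instance
  ∂FG = G − F.
As a 6×12 matrix over Z this has rank 5, with invariant factors (1,1,1,1,1).

∂_2: C_2 → C_1 maps a triangle to the signed sum of its edges. For instance
  ∂ABF = BF − AF + AB,
  ∂DEG = EG − DG + DE.
The 12×6 boundary matrix has rank 6 and Smith normal form diag(1,1,1,1,1,1).

Reading off H_k = ker ∂_k / im ∂_{k+1}:

  H_0: rank C_0 − rank ∂_1 = 6 − 5 = 1, and the invariant factors of ∂_1 are all 1, so H_0 ≅ Z.
  H_1: rank ker ∂_1 − rank ∂_2 = (12 − 5) − 6 = 1, and the invariant factors of ∂_2 are all 1, so H_1 ≅ Z.
  H_2: rank ker ∂_2 − rank ∂_3 = (6 − 6) − 0 = 0, and there is no ∂_3, so H_2 ≅ 0.

As a check, the Euler characteristic is 6 − 12 + 6 = 0, which agrees with 1 − 1 + 0 = 0.

Hence the Betti numbers are b_0 = 1, b_1 = 1, b_2 = 0.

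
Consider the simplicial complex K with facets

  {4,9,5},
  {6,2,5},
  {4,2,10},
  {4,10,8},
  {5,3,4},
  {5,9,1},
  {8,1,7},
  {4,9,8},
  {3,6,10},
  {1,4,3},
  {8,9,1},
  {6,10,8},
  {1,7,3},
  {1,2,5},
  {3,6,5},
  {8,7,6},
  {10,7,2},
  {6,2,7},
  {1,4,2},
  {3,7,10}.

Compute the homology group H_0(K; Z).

H_0 ≅ Z.

Order the vertices as 1 < 2 < 3 < 4 < 5 < 6 < 7 < 8 < 9 < 10. Listing each simplex with vertices in this order, K has dimension 2 with simplices:

  0-simplices (10): [1], [2], [3], [4], [5], [6], [7], [8], [9], [10]
  1-simplices (30): (30 of them)
  2-simplices (20): (20 of them)

so the chain groups are C_0 ≅ Z^10, C_1 ≅ Z^30, C_2 ≅ Z^20.

Boundary ∂_1: C_1 → C_0 is given by ∂[p,q] = [q] − [p].
As a 10×30 matrix over Z this has rank 9, with invariant factors (1,1,1,1,1,1,1,1,1).

∂_2: C_2 → C_1 maps a triangle to the signed sum of its edges. For instance
  ∂[3,6,10] = [6,10] − [3,10] + [3,6],
  ∂[2,6,7] = [6,7] − [2,7] + [2,6].
As a 30×20 matrix over Z this has rank 20, with invariant factors (1,1,1,1,1,1,1,1,1,1,1,1,1,1,1,1,1,1,1,2).

From H_k ≅ ker(∂_k) / im(∂_{k+1}) we obtain:

  H_0: rank C_0 − rank ∂_1 = 10 − 9 = 1, and the invariant factors of ∂_1 are all 1, so H_0 = Z.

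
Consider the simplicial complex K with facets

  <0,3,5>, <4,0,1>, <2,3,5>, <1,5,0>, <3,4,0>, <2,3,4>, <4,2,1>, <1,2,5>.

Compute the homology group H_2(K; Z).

Fix the vertex order 0 < 1 < 2 < 3 < 4 < 5 and write every simplex with vertices in increasing order. Then dim K = 2 and the simplices of K are:

  0-simplices (6): [0], [1], [2], [3], [4], [5]
  1-simplices (12): [0,1], [0,3], [0,4], [0,5], [1,2], [1,4], [1,5], [2,3], [2,4], [2,5], [3,4], [3,5]
  2-simplices (8): [0,1,4], [0,1,5], [0,3,4], [0,3,5], [1,2,4], [1,2,5], [2,3,4], [2,3,5]

so the chain groups are C_0 ≅ Z^6, C_1 ≅ Z^12, C_2 ≅ Z^8.

The boundary map ∂_1: C_1 → C_0 maps an edge to its endpoints' difference, ∂[p,q] = q − p.
This gives a 6×12 integer matrix of rank 5; reducing to Smith normal form yields diagonal entries (1,1,1,1,1).

The boundary map ∂_2: C_2 → C_1 maps a triangle to the signed sum of its edges. For instance
  ∂[1,2,4] = [2,4] − [1,4] + [1,2],
  ∂[0,3,5] = [3,5] − [0,5] + [0,3].
The 12×8 boundary matrix has rank 7 and Smith normal form diag(1,1,1,1,1,1,1).

Now H_k = ker ∂_k / im ∂_{k+1}, so:

  H_2: rank ker ∂_2 − rank ∂_3 = (8 − 7) − 0 = 1, and there is no ∂_3, so H_2 = Z.

H_2 = Z.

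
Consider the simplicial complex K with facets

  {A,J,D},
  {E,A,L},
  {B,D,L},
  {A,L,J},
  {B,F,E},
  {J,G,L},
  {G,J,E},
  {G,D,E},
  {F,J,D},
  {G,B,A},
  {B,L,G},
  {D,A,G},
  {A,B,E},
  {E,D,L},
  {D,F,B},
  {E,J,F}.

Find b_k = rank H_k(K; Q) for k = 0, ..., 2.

Order the vertices as A < B < D < E < F < G < J < L. Listing each simplex with vertices in this order, K has dimension 2 with simplices:

  0-simplices (8): A, B, D, E, F, G, J, L
  1-simplices (24): AB, AD, AE, AG, AJ, AL, BD, BE, BF, BG, BL, DE, DF, DG, DJ, DL, EF, EG, EJ, EL, FJ, GJ, GL, JL
  2-simplices (16): ABE, ABG, ADG, ADJ, AEL, AJL, BDF, BDL, BEF, BGL, DEG, DEL, DFJ, EFJ, EGJ, GJL

so the chain groups are C_0 ≅ Z^8, C_1 ≅ Z^24, C_2 ≅ Z^16.

The boundary map ∂_1: C_1 → C_0 sends each edge [p,q] (with p < q) to q − p.
This gives a 8×24 integer matrix of rank 7; reducing to Smith normal form yields diagonal entries (1,1,1,1,1,1,1).

The boundary map ∂_2: C_2 → C_1 acts by ∂[p,q,r] = [q,r] − [p,r] + [p,q]. For instance
  ∂EFJ = FJ − EJ + EF,
  ∂DEG = EG − DG + DE.
The resulting 24×16 matrix has rank 15, and its Smith normal form has invariant factors (1,1,1,1,1,1,1,1,1,1,1,1,1,1,1).

Reading off H_k = ker ∂_k / im ∂_{k+1}:

  H_0: rank C_0 − rank ∂_1 = 8 − 7 = 1, and the invariant factors of ∂_1 are all 1, so H_0 ≅ Z.
  H_1: rank ker ∂_1 − rank ∂_2 = (24 − 7) − 15 = 2, and the invariant factors of ∂_2 are all 1, so H_1 ≅ Z^2.
  H_2: rank ker ∂_2 − rank ∂_3 = (16 − 15) − 0 = 1, and there is no ∂_3, so H_2 ≅ Z.

As a check, the Euler characteristic is 8 − 24 + 16 = 0, which agrees with 1 − 2 + 1 = 0.

Hence the Betti numbers are b_0 = 1, b_1 = 2, b_2 = 1.

b_0 = 1, b_1 = 2, b_2 = 1.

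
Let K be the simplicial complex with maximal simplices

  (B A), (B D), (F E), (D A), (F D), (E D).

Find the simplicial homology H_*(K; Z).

H_0 = Z,  H_1 = Z^2.

K has 5 vertices, 6 edges.
rank ∂_0 = 0, rank ∂_1 = 4 ⇒ b_0 = 5 − 0 − 4 = 1; all invariant factors of ∂_1 are 1 so no torsion. So H_0 ≅ Z.
rank ∂_1 = 4, rank ∂_2 = 0 ⇒ b_1 = 6 − 4 − 0 = 2. So H_1 ≅ Z^2.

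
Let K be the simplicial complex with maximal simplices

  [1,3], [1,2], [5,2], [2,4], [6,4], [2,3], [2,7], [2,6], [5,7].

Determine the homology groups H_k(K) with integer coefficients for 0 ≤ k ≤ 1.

Order the vertices as 1 < 2 < 3 < 4 < 5 < 6 < 7. Listing each simplex with vertices in this order, K has dimension 1 with simplices:

  0-simplices (7): [1], [2], [3], [4], [5], [6], [7]
  1-simplices (9): [1,2], [1,3], [2,3], [2,4], [2,5], [2,6], [2,7], [4,6], [5,7]

Hence C_0 ≅ Z^7, C_1 ≅ Z^9.

Boundary ∂_1: C_1 → C_0 sends each edge [p,q] (with p < q) to q − p. For instance
  ∂[1,3] = [3] − [1].
This gives a 7×9 integer matrix of rank 6; reducing to Smith normal form yields diagonal entries (1,1,1,1,1,1).

From H_k ≅ ker(∂_k) / im(∂_{k+1}) we obtain:

  H_0: rank C_0 − rank ∂_1 = 7 − 6 = 1, and the invariant factors of ∂_1 are all 1, so H_0 ≅ Z.
  H_1: rank ker ∂_1 − rank ∂_2 = (9 − 6) − 0 = 3, and there is no ∂_2, so H_1 ≅ Z^3.

(K is a triangulation of a wedge of 3 circles.)

H_0 ≅ Z,  H_1 ≅ Z^3.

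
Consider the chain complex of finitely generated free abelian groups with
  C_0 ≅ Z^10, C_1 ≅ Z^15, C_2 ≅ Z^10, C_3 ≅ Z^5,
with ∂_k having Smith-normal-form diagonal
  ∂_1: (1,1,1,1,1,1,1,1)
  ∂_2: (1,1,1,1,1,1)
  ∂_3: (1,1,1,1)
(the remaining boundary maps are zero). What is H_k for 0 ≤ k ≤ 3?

H_0: b_0 = 10 − 0 − 8 = 2; torsion from ∂_1 factors > 1: none. So H_0 ≅ Z^2.
H_1: b_1 = 15 − 8 − 6 = 1; torsion from ∂_2 factors > 1: none. So H_1 ≅ Z.
H_2: b_2 = 10 − 6 − 4 = 0; torsion from ∂_3 factors > 1: none. So H_2 ≅ 0.
H_3: b_3 = 5 − 4 − 0 = 1; torsion from ∂_4 factors > 1: none. So H_3 ≅ Z.

H_0 ≅ Z^2,  H_1 ≅ Z,  H_2 = 0,  H_3 ≅ Z.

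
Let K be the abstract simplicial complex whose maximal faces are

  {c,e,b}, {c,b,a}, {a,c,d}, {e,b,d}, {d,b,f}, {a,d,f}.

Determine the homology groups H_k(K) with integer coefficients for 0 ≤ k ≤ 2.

H_0 = Z,  H_1 = Z,  H_2 = 0.

We work with the vertex ordering a < b < c < d < e < f. The simplices of K, each written with vertices in increasing order, are:

  0-simplices (6): a, b, c, d, e, f
  1-simplices (12): ab, ac, ad, af, bc, bd, be, bf, cd, ce, de, df
  2-simplices (6): abc, acd, adf, bce, bde, bdf

Hence C_0 ≅ Z^6, C_1 ≅ Z^12, C_2 ≅ Z^6.

The boundary map ∂_1: C_1 → C_0 maps an edge to its endpoints' difference, ∂[p,q] = q − p. For instance
  ∂ab = b − a.
The resulting 6×12 matrix has rank 5, and its Smith normal form has invariant factors (1,1,1,1,1).

∂_2: C_2 → C_1 maps a triangle to the signed sum of its edges. For instance
  ∂bde = de − be + bd,
  ∂adf = df − af + ad.
This gives a 12×6 integer matrix of rank 6; reducing to Smith normal form yields diagonal entries (1,1,1,1,1,1).

Reading off H_k = ker ∂_k / im ∂_{k+1}:

  H_0: rank C_0 − rank ∂_1 = 6 − 5 = 1, and the invariant factors of ∂_1 are all 1, so H_0 = Z.
  H_1: rank ker ∂_1 − rank ∂_2 = (12 − 5) − 6 = 1, and the invariant factors of ∂_2 are all 1, so H_1 = Z.
  H_2: rank ker ∂_2 − rank ∂_3 = (6 − 6) − 0 = 0, and there is no ∂_3, so H_2 = 0.

(K is a triangulation of the cylinder S^1 x I.)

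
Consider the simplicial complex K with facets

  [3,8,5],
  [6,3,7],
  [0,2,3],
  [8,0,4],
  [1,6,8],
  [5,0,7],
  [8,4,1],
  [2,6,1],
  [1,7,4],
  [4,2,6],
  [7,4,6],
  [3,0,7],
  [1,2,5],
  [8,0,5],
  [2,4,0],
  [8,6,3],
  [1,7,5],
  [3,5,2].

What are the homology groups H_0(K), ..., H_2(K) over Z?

H_0 = Z,  H_1 = Z ⊕ Z/2,  H_2 = 0.

Take the total order 0 < 1 < 2 < 3 < 4 < 5 < 6 < 7 < 8 on the vertex set. Then K (dimension 2) consists of the simplices:

  0-simplices (9): [0], [1], [2], [3], [4], [5], [6], [7], [8]
  1-simplices (27): (27 of them)
  2-simplices (18): [0,2,3], [0,2,4], [0,3,7], [0,4,8], [0,5,7], [0,5,8], [1,2,5], [1,2,6], [1,4,7], [1,4,8], [1,5,7], [1,6,8], [2,3,5], [2,4,6], [3,5,8], [3,6,7], [3,6,8], [4,6,7]

Hence C_0 ≅ Z^9, C_1 ≅ Z^27, C_2 ≅ Z^18.

∂_1: C_1 → C_0 is given by ∂[p,q] = [q] − [p].
This gives a 9×27 integer matrix of rank 8; reducing to Smith normal form yields diagonal entries (1,1,1,1,1,1,1,1).

∂_2: C_2 → C_1 sends each 2-simplex [p,q,r] to [q,r] − [p,r] + [p,q]. For instance
  ∂[2,4,6] = [4,6] − [2,6] + [2,4],
  ∂[0,5,7] = [5,7] − [0,7] + [0,5].
The 27×18 boundary matrix has rank 18 and Smith normal form diag(1,1,1,1,1,1,1,1,1,1,1,1,1,1,1,1,1,2).

Computing H_k = (kernel of ∂_k) / (image of ∂_{k+1}):

  H_0: rank C_0 − rank ∂_1 = 9 − 8 = 1, and the invariant factors of ∂_1 are all 1, so H_0 ≅ Z.
  H_1: rank ker ∂_1 − rank ∂_2 = (27 − 8) − 18 = 1, and ∂_2 has invariant factor 2 > 1, so H_1 ≅ Z ⊕ Z/2.
  H_2: rank ker ∂_2 − rank ∂_3 = (18 − 18) − 0 = 0, and there is no ∂_3, so H_2 ≅ 0.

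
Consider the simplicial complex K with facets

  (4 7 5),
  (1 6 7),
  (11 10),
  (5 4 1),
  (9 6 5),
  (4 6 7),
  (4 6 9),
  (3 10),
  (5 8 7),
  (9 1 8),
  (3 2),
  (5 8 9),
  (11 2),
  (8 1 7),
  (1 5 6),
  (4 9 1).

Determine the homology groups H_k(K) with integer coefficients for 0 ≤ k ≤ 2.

We work with the vertex ordering 1 < 2 < 3 < 4 < 5 < 6 < 7 < 8 < 9 < 10 < 11. The simplices of K, each written with vertices in increasing order, are:

  0-simplices (11): [1], [2], [3], [4], [5], [6], [7], [8], [9], [10], [11]
  1-simplices (22): [1,4], [1,5], [1,6], [1,7], [1,8], [1,9], [2,3], [2,11], [3,10], [4,5], [4,6], [4,7], [4,9], [5,6], [5,7], [5,8], [5,9], [6,7], [6,9], [7,8], [8,9], [10,11]
  2-simplices (12): [1,4,5], [1,4,9], [1,5,6], [1,6,7], [1,7,8], [1,8,9], [4,5,7], [4,6,7], [4,6,9], [5,6,9], [5,7,8], [5,8,9]

Hence C_0 ≅ Z^11, C_1 ≅ Z^22, C_2 ≅ Z^12.

The boundary map ∂_1: C_1 → C_0 maps an edge to its endpoints' difference, ∂[p,q] = q − p. For instance
  ∂[6,7] = [7] − [6].
The 11×22 boundary matrix has rank 9 and Smith normal form diag(1,1,1,1,1,1,1,1,1).

Boundary ∂_2: C_2 → C_1 sends each 2-simplex [p,q,r] to [q,r] − [p,r] + [p,q]. For instance
  ∂[1,6,7] = [6,7] − [1,7] + [1,6],
  ∂[4,5,7] = [5,7] − [4,7] + [4,5].
The 22×12 boundary matrix has rank 12 and Smith normal form diag(1,1,1,1,1,1,1,1,1,1,1,2).

Reading off H_k = ker ∂_k / im ∂_{k+1}:

  H_0: rank C_0 − rank ∂_1 = 11 − 9 = 2, and the invariant factors of ∂_1 are all 1, so H_0 = Z^2.
  H_1: rank ker ∂_1 − rank ∂_2 = (22 − 9) − 12 = 1, and ∂_2 has invariant factor 2 > 1, so H_1 = Z ⊕ Z/2.
  H_2: rank ker ∂_2 − rank ∂_3 = (12 − 12) − 0 = 0, and there is no ∂_3, so H_2 = 0.

H_0 = Z^2,  H_1 = Z ⊕ Z/2,  H_2 = 0.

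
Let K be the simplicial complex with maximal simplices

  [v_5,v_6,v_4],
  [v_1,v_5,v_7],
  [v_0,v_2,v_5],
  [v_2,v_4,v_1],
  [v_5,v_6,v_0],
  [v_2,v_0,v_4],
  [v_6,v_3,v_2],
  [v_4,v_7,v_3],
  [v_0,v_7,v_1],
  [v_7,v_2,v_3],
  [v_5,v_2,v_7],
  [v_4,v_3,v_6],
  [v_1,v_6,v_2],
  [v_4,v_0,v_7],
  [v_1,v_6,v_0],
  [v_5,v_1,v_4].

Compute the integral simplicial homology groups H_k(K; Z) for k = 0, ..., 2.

Order the vertices as v_0 < v_1 < v_2 < v_3 < v_4 < v_5 < v_6 < v_7. Listing each simplex with vertices in this order, K has dimension 2 with simplices:

  0-simplices (8): [v_0], [v_1], [v_2], [v_3], [v_4], [v_5], [v_6], [v_7]
  1-simplices (24): (24 of them)
  2-simplices (16): (16 of them)

so the chain groups are C_0 ≅ Z^8, C_1 ≅ Z^24, C_2 ≅ Z^16.

The boundary map ∂_1: C_1 → C_0 is given by ∂[p,q] = [q] − [p].
The 8×24 boundary matrix has rank 7 and Smith normal form diag(1,1,1,1,1,1,1).

The boundary map ∂_2: C_2 → C_1 acts by ∂[p,q,r] = [q,r] − [p,r] + [p,q]. For instance
  ∂[v_4,v_5,v_6] = [v_5,v_6] − [v_4,v_6] + [v_4,v_5],
  ∂[v_0,v_2,v_5] = [v_2,v_5] − [v_0,v_5] + [v_0,v_2].
The resulting 24×16 matrix has rank 15, and its Smith normal form has invariant factors (1,1,1,1,1,1,1,1,1,1,1,1,1,1,1).

Reading off H_k = ker ∂_k / im ∂_{k+1}:

  H_0: rank C_0 − rank ∂_1 = 8 − 7 = 1, and the invariant factors of ∂_1 are all 1, so H_0 = Z.
  H_1: rank ker ∂_1 − rank ∂_2 = (24 − 7) − 15 = 2, and the invariant factors of ∂_2 are all 1, so H_1 = Z^2.
  H_2: rank ker ∂_2 − rank ∂_3 = (16 − 15) − 0 = 1, and there is no ∂_3, so H_2 = Z.

As a check, the Euler characteristic is 8 − 24 + 16 = 0, which agrees with 1 − 2 + 1 = 0.

H_0 = Z,  H_1 = Z^2,  H_2 = Z.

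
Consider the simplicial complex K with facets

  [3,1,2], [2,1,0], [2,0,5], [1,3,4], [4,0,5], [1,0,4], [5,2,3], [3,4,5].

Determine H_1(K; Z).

Take the total order 0 < 1 < 2 < 3 < 4 < 5 on the vertex set. Then K (dimension 2) consists of the simplices:

  0-simplices (6): [0], [1], [2], [3], [4], [5]
  1-simplices (12): [0,1], [0,2], [0,4], [0,5], [1,2], [1,3], [1,4], [2,3], [2,5], [3,4], [3,5], [4,5]
  2-simplices (8): [0,1,2], [0,1,4], [0,2,5], [0,4,5], [1,2,3], [1,3,4], [2,3,5], [3,4,5]

giving chain groups C_0 ≅ Z^6, C_1 ≅ Z^12, C_2 ≅ Z^8.

∂_1: C_1 → C_0 is given by ∂[p,q] = [q] − [p]. For instance
  ∂[0,2] = [2] − [0].
As a 6×12 matrix over Z this has rank 5, with invariant factors (1,1,1,1,1).

Boundary ∂_2: C_2 → C_1 sends each 2-simplex [p,q,r] to [q,r] − [p,r] + [p,q]. For instance
  ∂[1,2,3] = [2,3] − [1,3] + [1,2],
  ∂[0,1,2] = [1,2] − [0,2] + [0,1].
This gives a 12×8 integer matrix of rank 7; reducing to Smith normal form yields diagonal entries (1,1,1,1,1,1,1).

Now H_k = ker ∂_k / im ∂_{k+1}, so:

  H_1: rank ker ∂_1 − rank ∂_2 = (12 − 5) − 7 = 0, and the invariant factors of ∂_2 are all 1, so H_1 = 0.

H_1 ≅ 0.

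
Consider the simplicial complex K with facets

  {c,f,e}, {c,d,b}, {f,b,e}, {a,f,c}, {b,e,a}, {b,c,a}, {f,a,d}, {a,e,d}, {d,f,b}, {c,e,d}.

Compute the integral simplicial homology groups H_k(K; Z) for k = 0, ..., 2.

K has 6 vertices, 15 edges, 10 triangles.
rank ∂_0 = 0, rank ∂_1 = 5 ⇒ b_0 = 6 − 0 − 5 = 1; all invariant factors of ∂_1 are 1 so no torsion. So H_0 ≅ Z.
rank ∂_1 = 5, rank ∂_2 = 10 ⇒ b_1 = 15 − 5 − 10 = 0; ∂_2 has invariant factor(s) [2] giving torsion. So H_1 ≅ Z/2.
rank ∂_2 = 10, rank ∂_3 = 0 ⇒ b_2 = 10 − 10 − 0 = 0. So H_2 ≅ 0.

H_0 ≅ Z,  H_1 ≅ Z/2,  H_2 = 0.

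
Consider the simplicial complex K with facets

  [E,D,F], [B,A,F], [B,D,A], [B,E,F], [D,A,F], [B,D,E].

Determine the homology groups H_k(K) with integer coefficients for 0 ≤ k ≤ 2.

Order the vertices as A < B < D < E < F. Listing each simplex with vertices in this order, K has dimension 2 with simplices:

  0-simplices (5): A, B, D, E, F
  1-simplices (9): AB, AD, AF, BD, BE, BF, DE, DF, EF
  2-simplices (6): ABD, ABF, ADF, BDE, BEF, DEF

giving chain groups C_0 ≅ Z^5, C_1 ≅ Z^9, C_2 ≅ Z^6.

Boundary ∂_1: C_1 → C_0 sends each edge [p,q] (with p < q) to q − p.
The 5×9 boundary matrix has rank 4 and Smith normal form diag(1,1,1,1).

Boundary ∂_2: C_2 → C_1 maps a triangle to the signed sum of its edges. For instance
  ∂ABD = BD − AD + AB,
  ∂DEF = EF − DF + DE.
The resulting 9×6 matrix has rank 5, and its Smith normal form has invariant factors (1,1,1,1,1).

Reading off H_k = ker ∂_k / im ∂_{k+1}:

  H_0: rank C_0 − rank ∂_1 = 5 − 4 = 1, and the invariant factors of ∂_1 are all 1, so H_0 = Z.
  H_1: rank ker ∂_1 − rank ∂_2 = (9 − 4) − 5 = 0, and the invariant factors of ∂_2 are all 1, so H_1 = 0.
  H_2: rank ker ∂_2 − rank ∂_3 = (6 − 5) − 0 = 1, and there is no ∂_3, so H_2 = Z.

As a check, the Euler characteristic is 5 − 9 + 6 = 2, which agrees with 1 − 0 + 1 = 2.

H_0 ≅ Z,  H_1 = 0,  H_2 ≅ Z.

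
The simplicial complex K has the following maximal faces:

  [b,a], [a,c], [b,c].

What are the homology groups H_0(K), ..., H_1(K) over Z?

Take the total order a < b < c on the vertex set. Then K (dimension 1) consists of the simplices:

  0-simplices (3): a, b, c
  1-simplices (3): ab, ac, bc

so the chain groups are C_0 ≅ Z^3, C_1 ≅ Z^3.

Boundary ∂_1: C_1 → C_0 maps an edge to its endpoints' difference, ∂[p,q] = q − p.
As a 3×3 matrix over Z this has rank 2, with invariant factors (1,1).

Now H_k = ker ∂_k / im ∂_{k+1}, so:

  H_0: rank C_0 − rank ∂_1 = 3 − 2 = 1, and the invariant factors of ∂_1 are all 1, so H_0 ≅ Z.
  H_1: rank ker ∂_1 − rank ∂_2 = (3 − 2) − 0 = 1, and there is no ∂_2, so H_1 ≅ Z.

As a check, the Euler characteristic is 3 − 3 = 0, which agrees with 1 − 1 = 0.

H_0 ≅ Z,  H_1 ≅ Z.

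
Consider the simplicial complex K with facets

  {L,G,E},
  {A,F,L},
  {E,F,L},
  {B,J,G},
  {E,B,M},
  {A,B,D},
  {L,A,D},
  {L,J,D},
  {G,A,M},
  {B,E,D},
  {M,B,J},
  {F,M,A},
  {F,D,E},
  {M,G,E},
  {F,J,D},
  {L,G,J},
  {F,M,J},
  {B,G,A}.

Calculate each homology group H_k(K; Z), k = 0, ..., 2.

Fix the vertex order A < B < D < E < F < G < J < L < M and write every simplex with vertices in increasing order. Then dim K = 2 and the simplices of K are:

  0-simplices (9): A, B, D, E, F, G, J, L, M
  1-simplices (27): AB, AD, AF, AG, AL, AM, BD, BE, BG, BJ, BM, DE, DF, DJ, DL, EF, EG, EL, EM, FJ, FL, FM, GJ, GL, GM, JL, JM
  2-simplices (18): ABD, ABG, ADL, AFL, AFM, AGM, BDE, BEM, BGJ, BJM, DEF, DFJ, DJL, EFL, EGL, EGM, FJM, GJL

so the chain groups are C_0 ≅ Z^9, C_1 ≅ Z^27, C_2 ≅ Z^18.

∂_1: C_1 → C_0 is given by ∂[p,q] = [q] − [p].
The 9×27 boundary matrix has rank 8 and Smith normal form diag(1,1,1,1,1,1,1,1).

The boundary map ∂_2: C_2 → C_1 acts by ∂[p,q,r] = [q,r] − [p,r] + [p,q]. For instance
  ∂AFL = FL − AL + AF,
  ∂DEF = EF − DF + DE.
The 27×18 boundary matrix has rank 18 and Smith normal form diag(1,1,1,1,1,1,1,1,1,1,1,1,1,1,1,1,1,2).

From H_k ≅ ker(∂_k) / im(∂_{k+1}) we obtain:

  H_0: rank C_0 − rank ∂_1 = 9 − 8 = 1, and the invariant factors of ∂_1 are all 1, so H_0 ≅ Z.
  H_1: rank ker ∂_1 − rank ∂_2 = (27 − 8) − 18 = 1, and ∂_2 has invariant factor 2 > 1, so H_1 ≅ Z × Z/2.
  H_2: rank ker ∂_2 − rank ∂_3 = (18 − 18) − 0 = 0, and there is no ∂_3, so H_2 ≅ 0.

H_0 = Z,  H_1 = Z × Z/2,  H_2 = 0.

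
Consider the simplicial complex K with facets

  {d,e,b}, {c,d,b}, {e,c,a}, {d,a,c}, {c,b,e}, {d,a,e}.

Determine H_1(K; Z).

We work with the vertex ordering a < b < c < d < e. The simplices of K, each written with vertices in increasing order, are:

  0-simplices (5): a, b, c, d, e
  1-simplices (9): ac, ad, ae, bc, bd, be, cd, ce, de
  2-simplices (6): acd, ace, ade, bcd, bce, bde

giving chain groups C_0 ≅ Z^5, C_1 ≅ Z^9, C_2 ≅ Z^6.

The boundary map ∂_1: C_1 → C_0 is given by ∂[p,q] = [q] − [p]. For instance
  ∂ad = d − a.
As a 5×9 matrix over Z this has rank 4, with invariant factors (1,1,1,1).

Boundary ∂_2: C_2 → C_1 acts by ∂[p,q,r] = [q,r] − [p,r] + [p,q]. For instance
  ∂bce = ce − be + bc,
  ∂acd = cd − ad + ac.
This gives a 9×6 integer matrix of rank 5; reducing to Smith normal form yields diagonal entries (1,1,1,1,1).

Computing H_k = (kernel of ∂_k) / (image of ∂_{k+1}):

  H_1: rank ker ∂_1 − rank ∂_2 = (9 − 4) − 5 = 0, and the invariant factors of ∂_2 are all 1, so H_1 ≅ 0.

H_1 = 0.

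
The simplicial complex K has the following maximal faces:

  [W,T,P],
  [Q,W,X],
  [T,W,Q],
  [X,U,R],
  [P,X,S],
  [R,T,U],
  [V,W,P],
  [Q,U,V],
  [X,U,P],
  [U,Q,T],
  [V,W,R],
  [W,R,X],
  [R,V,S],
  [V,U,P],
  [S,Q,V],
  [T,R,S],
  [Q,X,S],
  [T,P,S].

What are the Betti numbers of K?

b_0 = 1, b_1 = 2, b_2 = 1.

Order the vertices as P < Q < R < S < T < U < V < W < X. Listing each simplex with vertices in this order, K has dimension 2 with simplices:

  0-simplices (9): P, Q, R, S, T, U, V, W, X
  1-simplices (27): PS, PT, PU, PV, PW, PX, QS, QT, QU, QV, QW, QX, RS, RT, RU, RV, RW, RX, ST, SV, SX, TU, TW, UV, UX, VW, WX
  2-simplices (18): PST, PSX, PTW, PUV, PUX, PVW, QSV, QSX, QTU, QTW, QUV, QWX, RST, RSV, RTU, RUX, RVW, RWX

Hence C_0 ≅ Z^9, C_1 ≅ Z^27, C_2 ≅ Z^18.

Boundary ∂_1: C_1 → C_0 is given by ∂[p,q] = [q] − [p]. For instance
  ∂VW = W − V.
The 9×27 boundary matrix has rank 8 and Smith normal form diag(1,1,1,1,1,1,1,1).

Boundary ∂_2: C_2 → C_1 maps a triangle to the signed sum of its edges. For instance
  ∂PUV = UV − PV + PU,
  ∂PTW = TW − PW + PT.
As a 27×18 matrix over Z this has rank 17, with invariant factors (1,1,1,1,1,1,1,1,1,1,1,1,1,1,1,1,1).

From H_k ≅ ker(∂_k) / im(∂_{k+1}) we obtain:

  H_0: rank C_0 − rank ∂_1 = 9 − 8 = 1, and the invariant factors of ∂_1 are all 1, so H_0 ≅ Z.
  H_1: rank ker ∂_1 − rank ∂_2 = (27 − 8) − 17 = 2, and the invariant factors of ∂_2 are all 1, so H_1 ≅ Z^2.
  H_2: rank ker ∂_2 − rank ∂_3 = (18 − 17) − 0 = 1, and there is no ∂_3, so H_2 ≅ Z.

As a check, the Euler characteristic is 9 − 27 + 18 = 0, which agrees with 1 − 2 + 1 = 0.
(K is a triangulation of the torus T^2.)

Hence the Betti numbers are b_0 = 1, b_1 = 2, b_2 = 1.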